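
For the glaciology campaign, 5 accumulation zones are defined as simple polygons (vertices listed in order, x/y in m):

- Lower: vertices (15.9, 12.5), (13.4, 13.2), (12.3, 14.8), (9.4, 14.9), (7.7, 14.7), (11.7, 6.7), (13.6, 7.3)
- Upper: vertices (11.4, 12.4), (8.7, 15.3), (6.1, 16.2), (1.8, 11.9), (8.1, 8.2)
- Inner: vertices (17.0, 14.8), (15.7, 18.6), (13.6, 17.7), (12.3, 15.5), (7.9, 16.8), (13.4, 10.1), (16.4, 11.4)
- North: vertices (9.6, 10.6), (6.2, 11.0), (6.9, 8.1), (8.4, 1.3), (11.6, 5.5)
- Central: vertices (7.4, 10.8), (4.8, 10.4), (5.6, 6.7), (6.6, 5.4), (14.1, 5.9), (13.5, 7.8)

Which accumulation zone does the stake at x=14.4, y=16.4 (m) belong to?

Cast a ray rightward from (14.4, 16.4). For each polygon, the edges (by vertex number in listed order) whose endpoints lie on opposite sides of y = 16.4, where each meets that height, and whether that is right or left of the point:
Lower: no edge straddles that height → 0 crossings.
Upper: no edge straddles that height → 0 crossings.
Inner: 1–2 at x≈16.45 (right), 3–4 at x≈12.83 (left), 4–5 at x≈9.25 (left), 5–6 at x≈8.23 (left) → 1 crossing.
North: no edge straddles that height → 0 crossings.
Central: no edge straddles that height → 0 crossings.
Only Inner has an odd count, so the point is inside Inner.

Inner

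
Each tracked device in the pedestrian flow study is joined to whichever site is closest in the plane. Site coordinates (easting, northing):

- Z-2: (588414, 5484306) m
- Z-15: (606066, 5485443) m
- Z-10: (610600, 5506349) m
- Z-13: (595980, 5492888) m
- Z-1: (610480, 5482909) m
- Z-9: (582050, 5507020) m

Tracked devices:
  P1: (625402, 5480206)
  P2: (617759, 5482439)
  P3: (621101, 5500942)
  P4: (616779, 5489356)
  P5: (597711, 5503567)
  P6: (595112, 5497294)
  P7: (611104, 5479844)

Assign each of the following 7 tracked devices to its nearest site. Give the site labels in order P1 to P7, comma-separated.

P1 → Z-1 (d²=229972293.00)
P2 → Z-1 (d²=53204741.00)
P3 → Z-10 (d²=139506650.00)
P4 → Z-1 (d²=81241210.00)
P5 → Z-13 (d²=117037402.00)
P6 → Z-13 (d²=20166260.00)
P7 → Z-1 (d²=9783601.00)

Z-1, Z-1, Z-10, Z-1, Z-13, Z-13, Z-1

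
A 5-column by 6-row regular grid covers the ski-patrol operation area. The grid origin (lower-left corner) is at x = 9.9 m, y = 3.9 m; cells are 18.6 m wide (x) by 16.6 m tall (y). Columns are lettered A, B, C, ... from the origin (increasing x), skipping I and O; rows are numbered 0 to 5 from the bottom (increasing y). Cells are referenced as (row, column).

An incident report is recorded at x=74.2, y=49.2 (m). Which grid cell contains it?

Column index: ⌊(74.2 − 9.9) / 18.6⌋ = ⌊3.457⌋ = 3 → column D
Row offset from origin: ⌊(49.2 − 3.9) / 16.6⌋ = ⌊2.729⌋ = 2 → row 2

(2, D)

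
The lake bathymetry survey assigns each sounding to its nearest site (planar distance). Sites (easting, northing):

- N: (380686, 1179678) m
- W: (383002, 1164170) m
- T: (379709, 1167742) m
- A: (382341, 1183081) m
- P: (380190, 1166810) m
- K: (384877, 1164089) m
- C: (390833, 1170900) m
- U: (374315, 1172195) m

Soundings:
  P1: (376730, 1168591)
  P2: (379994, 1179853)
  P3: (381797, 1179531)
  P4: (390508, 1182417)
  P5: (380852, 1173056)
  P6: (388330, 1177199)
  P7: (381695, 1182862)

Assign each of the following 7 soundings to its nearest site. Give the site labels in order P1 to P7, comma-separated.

T, N, N, A, T, C, A

P1 → T (d²=9595242.00)
P2 → N (d²=509489.00)
P3 → N (d²=1255930.00)
P4 → A (d²=67140785.00)
P5 → T (d²=29545045.00)
P6 → C (d²=45942410.00)
P7 → A (d²=465277.00)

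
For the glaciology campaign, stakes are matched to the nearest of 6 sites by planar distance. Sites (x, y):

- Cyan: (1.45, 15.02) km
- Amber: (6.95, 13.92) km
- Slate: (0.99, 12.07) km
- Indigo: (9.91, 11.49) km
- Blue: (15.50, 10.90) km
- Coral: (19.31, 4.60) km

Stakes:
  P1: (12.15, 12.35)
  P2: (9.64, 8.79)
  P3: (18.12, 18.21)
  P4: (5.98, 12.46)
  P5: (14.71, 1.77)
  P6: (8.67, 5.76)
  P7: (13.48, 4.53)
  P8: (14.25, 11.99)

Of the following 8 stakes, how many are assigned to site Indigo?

3

P1 → Indigo
P2 → Indigo
P3 → Blue
P4 → Amber
P5 → Coral
P6 → Indigo
P7 → Coral
P8 → Blue
3 of the 8 go to Indigo.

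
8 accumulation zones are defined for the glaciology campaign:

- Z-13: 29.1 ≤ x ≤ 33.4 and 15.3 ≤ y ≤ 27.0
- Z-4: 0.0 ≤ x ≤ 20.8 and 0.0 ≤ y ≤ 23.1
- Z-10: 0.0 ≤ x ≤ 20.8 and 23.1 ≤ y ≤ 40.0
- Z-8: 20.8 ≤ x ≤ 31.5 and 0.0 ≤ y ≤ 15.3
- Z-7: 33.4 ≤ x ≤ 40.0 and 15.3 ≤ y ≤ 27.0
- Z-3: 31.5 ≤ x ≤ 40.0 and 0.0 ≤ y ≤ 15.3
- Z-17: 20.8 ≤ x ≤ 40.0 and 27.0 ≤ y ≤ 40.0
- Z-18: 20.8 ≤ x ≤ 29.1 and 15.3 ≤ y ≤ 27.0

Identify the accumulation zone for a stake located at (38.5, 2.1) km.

The point has x = 38.5 and y = 2.1.
Only Z-3 satisfies 31.5 ≤ x ≤ 40.0 and 0.0 ≤ y ≤ 15.3.

Z-3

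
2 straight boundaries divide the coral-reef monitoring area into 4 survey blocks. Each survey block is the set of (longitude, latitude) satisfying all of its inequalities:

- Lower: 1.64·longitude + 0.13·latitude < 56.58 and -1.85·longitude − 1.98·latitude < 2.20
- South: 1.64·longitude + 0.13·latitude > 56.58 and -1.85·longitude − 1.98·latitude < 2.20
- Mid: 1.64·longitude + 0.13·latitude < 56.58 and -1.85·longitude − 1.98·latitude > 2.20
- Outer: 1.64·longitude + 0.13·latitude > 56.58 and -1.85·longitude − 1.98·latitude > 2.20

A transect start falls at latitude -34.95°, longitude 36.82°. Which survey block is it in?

1.64·36.82 + 0.13·-34.95 = 55.841, which is < 56.58
-1.85·36.82 − 1.98·-34.95 = 1.084, which is < 2.20
This sign pattern matches Lower.

Lower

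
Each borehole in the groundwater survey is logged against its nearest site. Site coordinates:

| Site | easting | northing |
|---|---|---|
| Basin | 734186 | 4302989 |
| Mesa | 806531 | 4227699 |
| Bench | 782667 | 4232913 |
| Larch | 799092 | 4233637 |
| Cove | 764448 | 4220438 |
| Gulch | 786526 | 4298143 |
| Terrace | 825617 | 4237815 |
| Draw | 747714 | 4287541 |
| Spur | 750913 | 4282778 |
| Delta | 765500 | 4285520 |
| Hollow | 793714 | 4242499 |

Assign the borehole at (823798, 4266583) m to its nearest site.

Squared distances to each site:
Basin: 9355707380.000; Mesa: 1810114745.000; Bench: 2825428061.000; Larch: 1695825352.000; Cove: 5651783525.000; Gulch: 2385235584.000; Terrace: 830906585.000; Draw: 6228012820.000; Spur: 5574501250.000; Delta: 3757266773.000; Hollow: 1485086112.000.
Minimum at Terrace.

Terrace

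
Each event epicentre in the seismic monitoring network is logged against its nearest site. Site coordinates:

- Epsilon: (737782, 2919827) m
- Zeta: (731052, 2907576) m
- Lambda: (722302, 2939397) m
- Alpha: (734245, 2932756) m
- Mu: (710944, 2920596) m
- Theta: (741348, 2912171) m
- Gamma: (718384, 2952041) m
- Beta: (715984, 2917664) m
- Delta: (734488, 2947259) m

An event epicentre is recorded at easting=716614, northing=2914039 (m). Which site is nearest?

Squared distances to each site:
Epsilon: 481585168.000; Zeta: 250226213.000; Lambda: 675381508.000; Alpha: 661178250.000; Mu: 75143149.000; Theta: 615260180.000; Gamma: 1447284904.000; Beta: 13537525.000; Delta: 1423048276.000.
Minimum at Beta.

Beta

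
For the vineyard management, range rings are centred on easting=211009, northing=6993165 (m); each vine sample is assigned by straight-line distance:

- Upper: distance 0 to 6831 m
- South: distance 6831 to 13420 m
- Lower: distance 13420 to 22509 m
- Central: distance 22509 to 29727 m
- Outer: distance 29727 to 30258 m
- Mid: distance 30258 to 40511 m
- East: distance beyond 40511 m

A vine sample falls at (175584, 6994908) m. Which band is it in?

Distance = √((175584−211009)² + (6994908−6993165)²) = √(1254930625.000 + 3038049.000) = 35467.854 m.
30258 ≤ 35467.854 < 40511 → Mid.

Mid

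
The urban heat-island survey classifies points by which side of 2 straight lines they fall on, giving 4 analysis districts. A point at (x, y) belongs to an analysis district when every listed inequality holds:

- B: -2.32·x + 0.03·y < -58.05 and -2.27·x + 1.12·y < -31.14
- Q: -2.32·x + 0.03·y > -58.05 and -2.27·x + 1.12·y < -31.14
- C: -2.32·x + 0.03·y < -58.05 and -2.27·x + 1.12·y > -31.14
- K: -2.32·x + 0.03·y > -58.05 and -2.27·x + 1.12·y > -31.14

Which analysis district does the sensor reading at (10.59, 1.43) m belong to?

K

-2.32·10.59 + 0.03·1.43 = -24.526, which is > -58.05
-2.27·10.59 + 1.12·1.43 = -22.438, which is > -31.14
This sign pattern matches K.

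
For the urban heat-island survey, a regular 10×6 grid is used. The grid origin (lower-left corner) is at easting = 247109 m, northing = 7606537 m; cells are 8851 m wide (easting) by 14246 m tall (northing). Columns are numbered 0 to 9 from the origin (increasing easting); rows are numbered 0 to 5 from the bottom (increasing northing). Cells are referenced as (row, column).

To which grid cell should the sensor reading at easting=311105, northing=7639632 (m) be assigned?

(2, 7)

Column index: ⌊(311105 − 247109) / 8851⌋ = ⌊7.230⌋ = 7
Row offset from origin: ⌊(7639632 − 7606537) / 14246⌋ = ⌊2.323⌋ = 2 → row 2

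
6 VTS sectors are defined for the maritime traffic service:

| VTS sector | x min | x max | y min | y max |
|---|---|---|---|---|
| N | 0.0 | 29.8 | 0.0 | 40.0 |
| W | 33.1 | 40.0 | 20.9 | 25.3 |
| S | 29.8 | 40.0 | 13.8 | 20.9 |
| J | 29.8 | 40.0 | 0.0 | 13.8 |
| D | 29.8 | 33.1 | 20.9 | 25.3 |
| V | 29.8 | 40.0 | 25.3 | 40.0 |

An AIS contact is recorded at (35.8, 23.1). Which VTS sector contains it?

The point has x = 35.8 and y = 23.1.
Only W satisfies 33.1 ≤ x ≤ 40.0 and 20.9 ≤ y ≤ 25.3.

W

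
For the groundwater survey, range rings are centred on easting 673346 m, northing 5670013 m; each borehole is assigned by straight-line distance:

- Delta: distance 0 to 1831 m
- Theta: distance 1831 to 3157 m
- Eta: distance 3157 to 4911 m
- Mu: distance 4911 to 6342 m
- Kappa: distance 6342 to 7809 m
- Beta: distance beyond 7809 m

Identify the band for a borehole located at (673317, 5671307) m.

Distance = √((673317−673346)² + (5671307−5670013)²) = √(841.000 + 1674436.000) = 1294.325 m.
0 ≤ 1294.325 < 1831 → Delta.

Delta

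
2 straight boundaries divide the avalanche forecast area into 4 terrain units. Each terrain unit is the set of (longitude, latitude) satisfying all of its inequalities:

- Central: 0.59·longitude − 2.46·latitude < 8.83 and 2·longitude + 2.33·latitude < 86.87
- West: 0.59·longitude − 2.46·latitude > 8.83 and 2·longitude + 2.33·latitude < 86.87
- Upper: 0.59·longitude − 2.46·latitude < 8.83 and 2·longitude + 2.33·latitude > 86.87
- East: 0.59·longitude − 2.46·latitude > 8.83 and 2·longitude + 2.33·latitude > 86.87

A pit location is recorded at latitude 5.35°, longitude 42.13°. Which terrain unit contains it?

East

0.59·42.13 − 2.46·5.35 = 11.696, which is > 8.83
2·42.13 + 2.33·5.35 = 96.726, which is > 86.87
This sign pattern matches East.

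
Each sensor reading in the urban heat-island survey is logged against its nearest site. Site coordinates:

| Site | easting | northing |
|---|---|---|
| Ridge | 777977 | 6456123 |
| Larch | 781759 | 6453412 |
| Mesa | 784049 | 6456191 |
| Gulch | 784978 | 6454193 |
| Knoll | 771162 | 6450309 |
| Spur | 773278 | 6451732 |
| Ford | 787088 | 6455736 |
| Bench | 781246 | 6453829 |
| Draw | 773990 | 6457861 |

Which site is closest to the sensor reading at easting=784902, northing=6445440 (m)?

Larch

Squared distances to each site:
Ridge: 162082114.000; Larch: 73431233.000; Mesa: 116311610.000; Gulch: 76620785.000; Knoll: 212494761.000; Spur: 174706640.000; Ford: 110786212.000; Bench: 83741657.000; Draw: 273352985.000.
Minimum at Larch.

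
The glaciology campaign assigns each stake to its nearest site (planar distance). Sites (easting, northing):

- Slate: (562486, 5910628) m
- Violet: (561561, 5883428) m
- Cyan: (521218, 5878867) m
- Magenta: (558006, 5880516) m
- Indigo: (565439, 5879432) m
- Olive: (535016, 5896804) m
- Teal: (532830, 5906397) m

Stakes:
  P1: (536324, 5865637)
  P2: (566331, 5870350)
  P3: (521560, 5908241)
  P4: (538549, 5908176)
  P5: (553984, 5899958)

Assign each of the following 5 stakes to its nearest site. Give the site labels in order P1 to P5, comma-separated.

Cyan, Indigo, Teal, Teal, Slate

P1 → Cyan (d²=403224136.00)
P2 → Indigo (d²=83278388.00)
P3 → Teal (d²=130413236.00)
P4 → Teal (d²=35871802.00)
P5 → Slate (d²=186132904.00)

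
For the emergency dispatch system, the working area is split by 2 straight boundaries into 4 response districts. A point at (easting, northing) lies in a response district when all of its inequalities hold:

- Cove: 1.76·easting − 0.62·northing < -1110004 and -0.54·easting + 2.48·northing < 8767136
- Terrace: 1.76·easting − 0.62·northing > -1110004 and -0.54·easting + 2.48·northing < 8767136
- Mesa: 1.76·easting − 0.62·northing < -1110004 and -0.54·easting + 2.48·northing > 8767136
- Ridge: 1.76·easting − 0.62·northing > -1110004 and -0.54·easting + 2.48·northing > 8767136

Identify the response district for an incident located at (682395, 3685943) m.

1.76·682395 − 0.62·3685943 = -1084269.460, which is > -1110004
-0.54·682395 + 2.48·3685943 = 8772645.340, which is > 8767136
This sign pattern matches Ridge.

Ridge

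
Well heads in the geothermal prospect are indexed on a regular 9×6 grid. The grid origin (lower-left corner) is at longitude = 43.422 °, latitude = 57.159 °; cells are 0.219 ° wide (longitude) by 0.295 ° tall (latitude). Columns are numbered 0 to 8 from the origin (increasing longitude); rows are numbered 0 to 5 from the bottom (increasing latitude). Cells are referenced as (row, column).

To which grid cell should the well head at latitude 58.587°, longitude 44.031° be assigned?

Column index: ⌊(44.031 − 43.422) / 0.219⌋ = ⌊2.781⌋ = 2
Row offset from origin: ⌊(58.587 − 57.159) / 0.295⌋ = ⌊4.841⌋ = 4 → row 4

(4, 2)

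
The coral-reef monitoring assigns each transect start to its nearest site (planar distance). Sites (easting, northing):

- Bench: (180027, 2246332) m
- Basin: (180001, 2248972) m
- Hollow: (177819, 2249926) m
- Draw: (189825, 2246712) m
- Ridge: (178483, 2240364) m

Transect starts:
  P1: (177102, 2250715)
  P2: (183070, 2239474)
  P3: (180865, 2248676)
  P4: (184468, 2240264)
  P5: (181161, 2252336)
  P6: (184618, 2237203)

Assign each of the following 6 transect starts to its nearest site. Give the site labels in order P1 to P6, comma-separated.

Hollow, Ridge, Basin, Ridge, Basin, Ridge

P1 → Hollow (d²=1136610.00)
P2 → Ridge (d²=21832669.00)
P3 → Basin (d²=834112.00)
P4 → Ridge (d²=35830225.00)
P5 → Basin (d²=12662096.00)
P6 → Ridge (d²=47630146.00)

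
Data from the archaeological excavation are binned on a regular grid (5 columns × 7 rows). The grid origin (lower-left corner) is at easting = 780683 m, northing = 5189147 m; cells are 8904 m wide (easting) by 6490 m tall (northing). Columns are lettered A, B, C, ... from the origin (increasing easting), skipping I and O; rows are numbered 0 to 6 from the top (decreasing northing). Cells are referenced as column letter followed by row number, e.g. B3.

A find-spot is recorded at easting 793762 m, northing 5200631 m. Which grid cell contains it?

Column index: ⌊(793762 − 780683) / 8904⌋ = ⌊1.469⌋ = 1 → column B
Row offset from origin: ⌊(5200631 − 5189147) / 6490⌋ = ⌊1.769⌋ = 1 → row 5 (counted from top)

B5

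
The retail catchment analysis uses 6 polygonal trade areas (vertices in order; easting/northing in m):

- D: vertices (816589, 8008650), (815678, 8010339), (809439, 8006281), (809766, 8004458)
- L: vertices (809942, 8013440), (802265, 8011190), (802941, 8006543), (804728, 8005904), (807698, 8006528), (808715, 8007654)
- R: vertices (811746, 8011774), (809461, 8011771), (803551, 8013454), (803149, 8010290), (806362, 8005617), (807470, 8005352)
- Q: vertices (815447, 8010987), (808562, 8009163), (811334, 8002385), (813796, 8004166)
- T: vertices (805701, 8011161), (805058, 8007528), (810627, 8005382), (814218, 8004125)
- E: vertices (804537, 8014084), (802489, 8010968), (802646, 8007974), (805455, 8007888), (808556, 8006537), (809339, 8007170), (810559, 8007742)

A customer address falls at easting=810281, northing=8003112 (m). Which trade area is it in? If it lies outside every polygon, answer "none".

none

Cast a ray rightward from (810281, 8003112). For each polygon, the edges (by vertex number in listed order) whose endpoints lie on opposite sides of northing = 8003112, where each meets that height, and whether that is right or left of the point:
D: no edge straddles that height → 0 crossings.
L: no edge straddles that height → 0 crossings.
R: no edge straddles that height → 0 crossings.
Q: 2–3 at easting≈811036.7 (right), 3–4 at easting≈812339.0 (right) → 2 crossings.
T: no edge straddles that height → 0 crossings.
E: no edge straddles that height → 0 crossings.
All counts are even, so the point lies outside every listed polygon.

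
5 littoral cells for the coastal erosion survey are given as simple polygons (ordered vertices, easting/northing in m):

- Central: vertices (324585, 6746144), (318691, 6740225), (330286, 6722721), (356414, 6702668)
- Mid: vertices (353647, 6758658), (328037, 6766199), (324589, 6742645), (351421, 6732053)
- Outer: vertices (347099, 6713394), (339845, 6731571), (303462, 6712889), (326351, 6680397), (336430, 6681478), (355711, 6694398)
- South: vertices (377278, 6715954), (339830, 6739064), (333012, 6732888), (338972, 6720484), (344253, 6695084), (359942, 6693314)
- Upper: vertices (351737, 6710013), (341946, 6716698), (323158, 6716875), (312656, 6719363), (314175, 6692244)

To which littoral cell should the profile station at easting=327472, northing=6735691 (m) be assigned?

Central

Cast a ray rightward from (327472, 6735691). For each polygon, the edges (by vertex number in listed order) whose endpoints lie on opposite sides of northing = 6735691, where each meets that height, and whether that is right or left of the point:
Central: 2–3 at easting≈321694.4 (left), 4–1 at easting≈332237.7 (right) → 1 crossing.
Mid: 3–4 at easting≈342205.1 (right), 4–1 at easting≈351725.4 (right) → 2 crossings.
Outer: no edge straddles that height → 0 crossings.
South: 1–2 at easting≈345295.7 (right), 2–3 at easting≈336106.4 (right) → 2 crossings.
Upper: no edge straddles that height → 0 crossings.
Only Central has an odd count, so the point is inside Central.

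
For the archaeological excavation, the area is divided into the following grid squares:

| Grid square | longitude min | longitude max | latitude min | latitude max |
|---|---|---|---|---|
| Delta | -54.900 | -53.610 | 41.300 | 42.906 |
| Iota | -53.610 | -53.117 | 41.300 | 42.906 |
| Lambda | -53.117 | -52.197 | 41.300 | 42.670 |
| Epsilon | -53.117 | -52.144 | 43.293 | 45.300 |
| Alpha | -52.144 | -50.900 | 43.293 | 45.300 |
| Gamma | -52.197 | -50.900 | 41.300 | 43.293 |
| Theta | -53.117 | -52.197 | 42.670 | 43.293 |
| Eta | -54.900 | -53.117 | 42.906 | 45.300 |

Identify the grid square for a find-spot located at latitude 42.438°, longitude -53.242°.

Iota

The point has longitude = -53.242 and latitude = 42.438.
Only Iota satisfies -53.610 ≤ longitude ≤ -53.117 and 41.300 ≤ latitude ≤ 42.906.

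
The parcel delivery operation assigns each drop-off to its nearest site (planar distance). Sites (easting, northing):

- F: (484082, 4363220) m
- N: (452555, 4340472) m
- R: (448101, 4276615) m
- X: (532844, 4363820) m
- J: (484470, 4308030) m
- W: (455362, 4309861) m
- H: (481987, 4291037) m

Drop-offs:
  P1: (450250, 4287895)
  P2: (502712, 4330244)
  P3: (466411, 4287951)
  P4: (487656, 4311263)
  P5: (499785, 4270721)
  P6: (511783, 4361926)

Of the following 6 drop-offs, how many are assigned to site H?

2

P1 → R
P2 → J
P3 → H
P4 → J
P5 → H
P6 → X
2 of the 6 go to H.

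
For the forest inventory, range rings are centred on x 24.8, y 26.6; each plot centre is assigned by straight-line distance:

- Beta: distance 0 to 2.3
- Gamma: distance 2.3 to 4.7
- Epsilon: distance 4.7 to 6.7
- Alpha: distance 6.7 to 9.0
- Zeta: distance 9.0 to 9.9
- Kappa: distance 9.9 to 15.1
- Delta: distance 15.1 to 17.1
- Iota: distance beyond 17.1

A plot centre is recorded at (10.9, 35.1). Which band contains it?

Delta

Distance = √((10.9−24.8)² + (35.1−26.6)²) = √(193.210 + 72.250) = 16.293.
15.1 ≤ 16.293 < 17.1 → Delta.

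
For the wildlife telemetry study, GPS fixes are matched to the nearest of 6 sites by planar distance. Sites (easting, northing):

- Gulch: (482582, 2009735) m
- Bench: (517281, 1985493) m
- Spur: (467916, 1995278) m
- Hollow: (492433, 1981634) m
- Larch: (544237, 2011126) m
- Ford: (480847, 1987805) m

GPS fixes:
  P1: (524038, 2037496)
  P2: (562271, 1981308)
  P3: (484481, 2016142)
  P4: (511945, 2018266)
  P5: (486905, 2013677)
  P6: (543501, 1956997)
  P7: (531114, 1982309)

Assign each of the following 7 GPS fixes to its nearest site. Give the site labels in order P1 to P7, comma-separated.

P1 → Larch (d²=1103376501.00)
P2 → Larch (d²=1214338280.00)
P3 → Gulch (d²=44655850.00)
P4 → Gulch (d²=934963730.00)
P5 → Gulch (d²=34227693.00)
P6 → Bench (d²=1499510416.00)
P7 → Bench (d²=201489745.00)

Larch, Larch, Gulch, Gulch, Gulch, Bench, Bench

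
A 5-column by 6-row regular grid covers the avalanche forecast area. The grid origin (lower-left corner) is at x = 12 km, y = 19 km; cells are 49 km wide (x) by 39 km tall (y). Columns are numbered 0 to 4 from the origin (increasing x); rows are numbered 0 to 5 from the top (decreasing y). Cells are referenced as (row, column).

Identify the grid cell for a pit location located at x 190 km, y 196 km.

(1, 3)

Column index: ⌊(190 − 12) / 49⌋ = ⌊3.633⌋ = 3
Row offset from origin: ⌊(196 − 19) / 39⌋ = ⌊4.538⌋ = 4 → row 1 (counted from top)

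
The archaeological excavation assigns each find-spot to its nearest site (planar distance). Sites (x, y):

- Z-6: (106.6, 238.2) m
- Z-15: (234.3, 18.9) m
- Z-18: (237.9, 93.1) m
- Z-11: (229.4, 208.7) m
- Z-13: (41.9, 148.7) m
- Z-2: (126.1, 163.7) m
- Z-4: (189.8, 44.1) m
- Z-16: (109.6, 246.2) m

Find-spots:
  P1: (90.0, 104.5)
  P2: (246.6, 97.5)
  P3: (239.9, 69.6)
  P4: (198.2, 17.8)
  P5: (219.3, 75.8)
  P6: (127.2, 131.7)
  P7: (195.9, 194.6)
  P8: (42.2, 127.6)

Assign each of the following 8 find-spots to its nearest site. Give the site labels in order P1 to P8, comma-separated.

Z-13, Z-18, Z-18, Z-4, Z-18, Z-2, Z-11, Z-13

P1 → Z-13 (d²=4267.25)
P2 → Z-18 (d²=95.05)
P3 → Z-18 (d²=556.25)
P4 → Z-4 (d²=762.25)
P5 → Z-18 (d²=645.25)
P6 → Z-2 (d²=1025.21)
P7 → Z-11 (d²=1321.06)
P8 → Z-13 (d²=445.30)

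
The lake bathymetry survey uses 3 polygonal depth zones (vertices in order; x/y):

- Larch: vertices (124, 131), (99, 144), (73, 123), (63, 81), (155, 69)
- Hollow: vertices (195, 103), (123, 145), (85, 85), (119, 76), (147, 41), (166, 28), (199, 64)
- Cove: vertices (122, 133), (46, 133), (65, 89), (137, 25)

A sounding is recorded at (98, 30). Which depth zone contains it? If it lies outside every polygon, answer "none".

none

Cast a ray rightward from (98, 30). For each polygon, the edges (by vertex number in listed order) whose endpoints lie on opposite sides of y = 30, where each meets that height, and whether that is right or left of the point:
Larch: no edge straddles that height → 0 crossings.
Hollow: 5–6 at x≈163.1 (right), 6–7 at x≈167.8 (right) → 2 crossings.
Cove: 3–4 at x≈131.4 (right), 4–1 at x≈136.3 (right) → 2 crossings.
All counts are even, so the point lies outside every listed polygon.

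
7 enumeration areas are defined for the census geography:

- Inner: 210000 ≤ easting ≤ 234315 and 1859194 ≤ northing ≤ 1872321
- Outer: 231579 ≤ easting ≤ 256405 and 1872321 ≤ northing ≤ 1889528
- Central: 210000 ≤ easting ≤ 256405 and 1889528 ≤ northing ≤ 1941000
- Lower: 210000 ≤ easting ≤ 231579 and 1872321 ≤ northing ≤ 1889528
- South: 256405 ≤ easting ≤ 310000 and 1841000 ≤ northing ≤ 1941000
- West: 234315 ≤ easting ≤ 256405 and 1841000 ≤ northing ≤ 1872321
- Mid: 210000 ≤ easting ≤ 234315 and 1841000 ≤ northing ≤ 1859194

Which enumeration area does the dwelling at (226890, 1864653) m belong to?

Inner

The point has easting = 226890 and northing = 1864653.
Only Inner satisfies 210000 ≤ easting ≤ 234315 and 1859194 ≤ northing ≤ 1872321.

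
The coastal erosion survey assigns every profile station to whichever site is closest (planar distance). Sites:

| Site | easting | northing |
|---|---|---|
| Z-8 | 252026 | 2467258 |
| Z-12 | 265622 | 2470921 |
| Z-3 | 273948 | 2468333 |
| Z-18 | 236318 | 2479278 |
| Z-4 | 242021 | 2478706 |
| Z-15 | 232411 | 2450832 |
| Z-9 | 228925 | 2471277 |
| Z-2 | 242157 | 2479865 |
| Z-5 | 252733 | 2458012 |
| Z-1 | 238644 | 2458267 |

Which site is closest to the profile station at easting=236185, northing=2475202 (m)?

Squared distances to each site:
Z-8: 314044417.000; Z-12: 884863930.000; Z-3: 1473227330.000; Z-18: 16631465.000; Z-4: 46336912.000; Z-15: 608139976.000; Z-9: 68113225.000; Z-2: 57408353.000; Z-5: 569332404.000; Z-1: 292840906.000.
Minimum at Z-18.

Z-18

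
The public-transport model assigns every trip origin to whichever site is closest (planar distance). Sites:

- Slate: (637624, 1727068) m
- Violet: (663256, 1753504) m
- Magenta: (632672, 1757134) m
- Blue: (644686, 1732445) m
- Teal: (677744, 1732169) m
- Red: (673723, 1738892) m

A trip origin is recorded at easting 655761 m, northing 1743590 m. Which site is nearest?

Squared distances to each site:
Slate: 601927253.000; Violet: 154462421.000; Magenta: 716541857.000; Blue: 246866650.000; Teal: 613691530.000; Red: 344704648.000.
Minimum at Violet.

Violet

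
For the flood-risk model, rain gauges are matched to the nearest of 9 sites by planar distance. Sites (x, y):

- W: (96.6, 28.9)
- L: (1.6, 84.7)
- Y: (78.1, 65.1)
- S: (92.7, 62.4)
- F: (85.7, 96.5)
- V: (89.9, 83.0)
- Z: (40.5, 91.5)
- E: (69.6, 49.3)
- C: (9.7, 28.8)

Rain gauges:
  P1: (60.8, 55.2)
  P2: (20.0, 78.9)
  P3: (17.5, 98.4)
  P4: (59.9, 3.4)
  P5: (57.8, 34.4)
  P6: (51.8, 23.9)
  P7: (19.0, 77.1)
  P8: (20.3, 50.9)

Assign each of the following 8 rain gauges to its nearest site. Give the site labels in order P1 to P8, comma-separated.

P1 → E (d²=112.25)
P2 → L (d²=372.20)
P3 → L (d²=440.50)
P4 → W (d²=1997.14)
P5 → E (d²=361.25)
P6 → E (d²=962.00)
P7 → L (d²=360.52)
P8 → C (d²=600.77)

E, L, L, W, E, E, L, C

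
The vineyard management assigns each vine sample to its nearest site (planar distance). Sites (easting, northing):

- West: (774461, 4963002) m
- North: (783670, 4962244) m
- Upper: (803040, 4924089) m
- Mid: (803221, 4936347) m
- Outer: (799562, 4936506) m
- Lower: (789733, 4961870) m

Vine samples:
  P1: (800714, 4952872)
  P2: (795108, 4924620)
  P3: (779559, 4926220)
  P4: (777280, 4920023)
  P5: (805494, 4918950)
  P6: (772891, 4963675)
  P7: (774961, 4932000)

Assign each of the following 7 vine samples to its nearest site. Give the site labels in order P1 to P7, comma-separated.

P1 → Lower (d²=201546365.00)
P2 → Upper (d²=63198585.00)
P3 → Outer (d²=505921805.00)
P4 → Upper (d²=680109956.00)
P5 → Upper (d²=32431437.00)
P6 → West (d²=2917829.00)
P7 → Outer (d²=625513237.00)

Lower, Upper, Outer, Upper, Upper, West, Outer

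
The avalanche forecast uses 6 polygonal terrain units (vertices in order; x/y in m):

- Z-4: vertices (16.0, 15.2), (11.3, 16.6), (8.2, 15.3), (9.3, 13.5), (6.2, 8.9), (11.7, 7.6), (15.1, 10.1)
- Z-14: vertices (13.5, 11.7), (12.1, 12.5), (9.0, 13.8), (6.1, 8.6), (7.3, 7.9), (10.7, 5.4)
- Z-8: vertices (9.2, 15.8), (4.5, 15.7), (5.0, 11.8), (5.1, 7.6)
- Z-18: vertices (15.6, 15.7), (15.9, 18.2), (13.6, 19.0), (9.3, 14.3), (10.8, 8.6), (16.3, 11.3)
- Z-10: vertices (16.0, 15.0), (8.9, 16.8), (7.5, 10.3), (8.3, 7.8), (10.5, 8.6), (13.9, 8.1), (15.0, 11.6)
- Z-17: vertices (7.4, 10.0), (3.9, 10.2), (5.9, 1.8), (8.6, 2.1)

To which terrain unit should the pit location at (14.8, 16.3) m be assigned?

Cast a ray rightward from (14.8, 16.3). For each polygon, the edges (by vertex number in listed order) whose endpoints lie on opposite sides of y = 16.3, where each meets that height, and whether that is right or left of the point:
Z-4: 1–2 at x≈12.31 (left), 2–3 at x≈10.58 (left) → 0 crossings.
Z-14: no edge straddles that height → 0 crossings.
Z-8: no edge straddles that height → 0 crossings.
Z-18: 1–2 at x≈15.67 (right), 3–4 at x≈11.13 (left) → 1 crossing.
Z-10: 1–2 at x≈10.87 (left), 2–3 at x≈8.79 (left) → 0 crossings.
Z-17: no edge straddles that height → 0 crossings.
Only Z-18 has an odd count, so the point is inside Z-18.

Z-18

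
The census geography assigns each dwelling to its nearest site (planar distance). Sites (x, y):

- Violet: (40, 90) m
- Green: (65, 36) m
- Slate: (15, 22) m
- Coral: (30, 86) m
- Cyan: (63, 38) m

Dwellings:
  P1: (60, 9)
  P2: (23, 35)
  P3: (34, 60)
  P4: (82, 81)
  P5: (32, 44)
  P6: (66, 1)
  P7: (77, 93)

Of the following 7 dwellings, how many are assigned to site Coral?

1

P1 → Green
P2 → Slate
P3 → Coral
P4 → Violet
P5 → Slate
P6 → Green
P7 → Violet
1 of the 7 goes to Coral.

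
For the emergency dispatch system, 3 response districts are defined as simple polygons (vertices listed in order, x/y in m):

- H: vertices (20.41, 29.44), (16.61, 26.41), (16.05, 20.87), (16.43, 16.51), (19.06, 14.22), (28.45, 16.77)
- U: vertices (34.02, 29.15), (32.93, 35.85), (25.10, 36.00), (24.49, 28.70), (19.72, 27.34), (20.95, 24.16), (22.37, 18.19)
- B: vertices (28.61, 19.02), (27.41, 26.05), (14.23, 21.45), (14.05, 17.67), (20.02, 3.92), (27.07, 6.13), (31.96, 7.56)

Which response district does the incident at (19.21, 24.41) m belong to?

Cast a ray rightward from (19.21, 24.41). For each polygon, the edges (by vertex number in listed order) whose endpoints lie on opposite sides of y = 24.41, where each meets that height, and whether that is right or left of the point:
H: 2–3 at x≈16.408 (left), 6–1 at x≈23.602 (right) → 1 crossing.
U: 5–6 at x≈20.853 (right), 7–1 at x≈28.982 (right) → 2 crossings.
B: 1–2 at x≈27.690 (right), 2–3 at x≈22.711 (right) → 2 crossings.
Only H has an odd count, so the point is inside H.

H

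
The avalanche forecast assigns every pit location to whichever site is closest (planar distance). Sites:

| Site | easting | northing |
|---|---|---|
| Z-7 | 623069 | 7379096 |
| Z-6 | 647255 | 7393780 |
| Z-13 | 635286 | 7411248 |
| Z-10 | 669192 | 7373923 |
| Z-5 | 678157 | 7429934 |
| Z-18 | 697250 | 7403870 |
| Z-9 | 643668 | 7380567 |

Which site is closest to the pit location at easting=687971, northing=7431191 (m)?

Squared distances to each site:
Z-7: 6926158629.000; Z-6: 3057375577.000; Z-13: 3173432474.000; Z-10: 3632274665.000; Z-5: 97894645.000; Z-18: 832536882.000; Z-9: 4525545185.000.
Minimum at Z-5.

Z-5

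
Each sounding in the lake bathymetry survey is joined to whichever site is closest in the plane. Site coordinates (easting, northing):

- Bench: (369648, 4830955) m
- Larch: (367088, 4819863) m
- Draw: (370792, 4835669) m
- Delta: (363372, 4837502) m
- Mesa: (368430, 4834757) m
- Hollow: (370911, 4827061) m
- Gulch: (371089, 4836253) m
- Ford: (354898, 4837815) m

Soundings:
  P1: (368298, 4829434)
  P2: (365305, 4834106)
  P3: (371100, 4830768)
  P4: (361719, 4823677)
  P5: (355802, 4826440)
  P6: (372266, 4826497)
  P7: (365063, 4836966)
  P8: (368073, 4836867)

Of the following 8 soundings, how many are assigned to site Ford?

1

P1 → Bench
P2 → Mesa
P3 → Bench
P4 → Larch
P5 → Ford
P6 → Hollow
P7 → Delta
P8 → Mesa
1 of the 8 goes to Ford.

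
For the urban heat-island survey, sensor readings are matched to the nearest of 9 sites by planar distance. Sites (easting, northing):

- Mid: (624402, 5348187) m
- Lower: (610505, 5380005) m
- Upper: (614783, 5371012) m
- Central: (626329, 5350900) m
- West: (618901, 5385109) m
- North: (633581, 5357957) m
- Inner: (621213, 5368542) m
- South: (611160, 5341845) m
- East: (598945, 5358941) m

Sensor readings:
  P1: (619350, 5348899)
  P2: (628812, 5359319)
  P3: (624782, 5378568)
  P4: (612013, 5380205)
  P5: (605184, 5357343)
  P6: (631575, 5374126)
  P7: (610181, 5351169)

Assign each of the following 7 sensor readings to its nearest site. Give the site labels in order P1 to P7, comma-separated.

P1 → Mid (d²=26029648.00)
P2 → North (d²=24598405.00)
P3 → West (d²=77370842.00)
P4 → Lower (d²=2314064.00)
P5 → East (d²=41478725.00)
P6 → Inner (d²=138552100.00)
P7 → South (d²=87895417.00)

Mid, North, West, Lower, East, Inner, South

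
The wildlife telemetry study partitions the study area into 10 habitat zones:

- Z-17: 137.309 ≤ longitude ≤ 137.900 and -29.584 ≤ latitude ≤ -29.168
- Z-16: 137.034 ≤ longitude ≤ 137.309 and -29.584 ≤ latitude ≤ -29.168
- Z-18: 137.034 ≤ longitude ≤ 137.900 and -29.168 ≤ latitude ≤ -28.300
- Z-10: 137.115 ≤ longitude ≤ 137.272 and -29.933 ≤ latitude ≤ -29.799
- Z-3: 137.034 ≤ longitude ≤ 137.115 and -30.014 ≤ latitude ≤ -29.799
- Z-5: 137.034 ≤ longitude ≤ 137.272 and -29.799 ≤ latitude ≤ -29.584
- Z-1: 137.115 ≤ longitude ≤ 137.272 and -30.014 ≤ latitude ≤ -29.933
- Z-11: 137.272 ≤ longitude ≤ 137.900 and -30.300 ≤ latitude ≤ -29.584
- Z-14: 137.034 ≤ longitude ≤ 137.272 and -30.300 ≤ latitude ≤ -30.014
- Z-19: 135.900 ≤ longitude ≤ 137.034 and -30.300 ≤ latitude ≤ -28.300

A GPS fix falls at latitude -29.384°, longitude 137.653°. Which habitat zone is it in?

Z-17

The point has longitude = 137.653 and latitude = -29.384.
Only Z-17 satisfies 137.309 ≤ longitude ≤ 137.900 and -29.584 ≤ latitude ≤ -29.168.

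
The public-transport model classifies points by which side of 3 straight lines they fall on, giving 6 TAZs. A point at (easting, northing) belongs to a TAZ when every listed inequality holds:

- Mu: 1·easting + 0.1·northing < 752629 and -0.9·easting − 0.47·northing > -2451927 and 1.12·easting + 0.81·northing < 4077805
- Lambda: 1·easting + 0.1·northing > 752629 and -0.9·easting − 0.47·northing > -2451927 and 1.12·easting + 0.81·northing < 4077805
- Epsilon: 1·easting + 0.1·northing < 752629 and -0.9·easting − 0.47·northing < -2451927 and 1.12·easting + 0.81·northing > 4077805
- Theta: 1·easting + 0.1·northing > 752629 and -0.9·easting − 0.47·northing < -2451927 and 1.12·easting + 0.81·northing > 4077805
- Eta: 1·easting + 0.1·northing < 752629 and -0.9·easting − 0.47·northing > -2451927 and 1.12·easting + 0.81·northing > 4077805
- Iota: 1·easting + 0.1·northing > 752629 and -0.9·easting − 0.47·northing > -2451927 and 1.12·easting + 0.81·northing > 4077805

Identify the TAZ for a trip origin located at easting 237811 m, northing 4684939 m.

Mu

1·237811 + 0.1·4684939 = 706304.900, which is < 752629
-0.9·237811 − 0.47·4684939 = -2415951.230, which is > -2451927
1.12·237811 + 0.81·4684939 = 4061148.910, which is < 4077805
This sign pattern matches Mu.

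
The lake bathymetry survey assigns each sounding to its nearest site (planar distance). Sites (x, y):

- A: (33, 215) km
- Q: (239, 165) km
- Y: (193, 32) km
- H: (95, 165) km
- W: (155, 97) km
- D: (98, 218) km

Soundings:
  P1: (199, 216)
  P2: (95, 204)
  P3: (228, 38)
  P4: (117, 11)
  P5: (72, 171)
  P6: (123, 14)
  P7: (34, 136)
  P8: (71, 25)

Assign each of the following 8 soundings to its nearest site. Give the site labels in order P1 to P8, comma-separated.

Q, D, Y, Y, H, Y, H, W

P1 → Q (d²=4201.00)
P2 → D (d²=205.00)
P3 → Y (d²=1261.00)
P4 → Y (d²=6217.00)
P5 → H (d²=565.00)
P6 → Y (d²=5224.00)
P7 → H (d²=4562.00)
P8 → W (d²=12240.00)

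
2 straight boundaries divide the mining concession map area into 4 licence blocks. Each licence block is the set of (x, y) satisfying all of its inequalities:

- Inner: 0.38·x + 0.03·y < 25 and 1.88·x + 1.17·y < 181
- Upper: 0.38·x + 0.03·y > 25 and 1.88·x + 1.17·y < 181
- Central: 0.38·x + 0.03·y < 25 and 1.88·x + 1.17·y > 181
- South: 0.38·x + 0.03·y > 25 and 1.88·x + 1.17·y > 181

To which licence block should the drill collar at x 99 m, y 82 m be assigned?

0.38·99 + 0.03·82 = 40.080, which is > 25
1.88·99 + 1.17·82 = 282.060, which is > 181
This sign pattern matches South.

South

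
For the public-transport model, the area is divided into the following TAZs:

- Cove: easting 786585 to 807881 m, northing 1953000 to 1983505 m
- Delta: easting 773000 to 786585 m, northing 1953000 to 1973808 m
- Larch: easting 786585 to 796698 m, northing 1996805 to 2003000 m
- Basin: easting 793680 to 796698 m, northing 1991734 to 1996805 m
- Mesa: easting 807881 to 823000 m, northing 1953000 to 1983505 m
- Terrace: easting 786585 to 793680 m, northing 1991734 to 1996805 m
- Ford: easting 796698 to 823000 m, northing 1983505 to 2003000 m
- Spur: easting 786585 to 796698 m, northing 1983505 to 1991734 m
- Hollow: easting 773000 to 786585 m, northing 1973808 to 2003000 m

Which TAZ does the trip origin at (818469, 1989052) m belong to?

Ford

The point has easting = 818469 and northing = 1989052.
Only Ford satisfies 796698 ≤ easting ≤ 823000 and 1983505 ≤ northing ≤ 2003000.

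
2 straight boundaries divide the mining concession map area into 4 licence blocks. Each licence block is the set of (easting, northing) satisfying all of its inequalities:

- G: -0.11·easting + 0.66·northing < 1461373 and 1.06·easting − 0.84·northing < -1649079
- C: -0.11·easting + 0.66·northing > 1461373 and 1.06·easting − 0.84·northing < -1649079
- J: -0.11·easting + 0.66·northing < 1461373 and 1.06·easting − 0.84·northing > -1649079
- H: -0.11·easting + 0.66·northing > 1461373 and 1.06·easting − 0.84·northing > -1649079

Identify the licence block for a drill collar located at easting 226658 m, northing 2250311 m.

G

-0.11·226658 + 0.66·2250311 = 1460272.880, which is < 1461373
1.06·226658 − 0.84·2250311 = -1650003.760, which is < -1649079
This sign pattern matches G.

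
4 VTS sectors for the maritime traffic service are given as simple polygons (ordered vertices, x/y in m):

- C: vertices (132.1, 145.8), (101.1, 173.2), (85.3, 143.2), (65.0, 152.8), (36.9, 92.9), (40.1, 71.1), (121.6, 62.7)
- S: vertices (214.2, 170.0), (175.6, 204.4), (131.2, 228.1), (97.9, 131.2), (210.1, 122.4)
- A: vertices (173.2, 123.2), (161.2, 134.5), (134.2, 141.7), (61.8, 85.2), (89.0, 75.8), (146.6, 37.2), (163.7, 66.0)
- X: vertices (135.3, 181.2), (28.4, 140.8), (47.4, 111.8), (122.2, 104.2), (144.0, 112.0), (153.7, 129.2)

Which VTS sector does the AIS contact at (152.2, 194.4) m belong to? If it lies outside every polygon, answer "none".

S

Cast a ray rightward from (152.2, 194.4). For each polygon, the edges (by vertex number in listed order) whose endpoints lie on opposite sides of y = 194.4, where each meets that height, and whether that is right or left of the point:
C: no edge straddles that height → 0 crossings.
S: 1–2 at x≈186.82 (right), 3–4 at x≈119.62 (left) → 1 crossing.
A: no edge straddles that height → 0 crossings.
X: no edge straddles that height → 0 crossings.
Only S has an odd count, so the point is inside S.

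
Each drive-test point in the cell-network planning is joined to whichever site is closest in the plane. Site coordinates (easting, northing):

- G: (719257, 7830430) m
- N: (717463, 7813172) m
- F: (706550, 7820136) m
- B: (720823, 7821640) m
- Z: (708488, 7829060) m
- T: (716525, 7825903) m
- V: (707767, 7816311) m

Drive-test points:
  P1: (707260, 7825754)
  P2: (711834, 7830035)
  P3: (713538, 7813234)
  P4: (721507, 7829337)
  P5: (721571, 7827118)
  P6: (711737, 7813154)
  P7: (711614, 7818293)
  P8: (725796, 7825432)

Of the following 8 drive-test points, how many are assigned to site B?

1

P1 → Z
P2 → Z
P3 → N
P4 → G
P5 → G
P6 → V
P7 → V
P8 → B
1 of the 8 goes to B.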